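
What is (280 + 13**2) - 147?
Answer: 302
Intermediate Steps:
(280 + 13**2) - 147 = (280 + 169) - 147 = 449 - 147 = 302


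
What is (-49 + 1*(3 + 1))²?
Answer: 2025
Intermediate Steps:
(-49 + 1*(3 + 1))² = (-49 + 1*4)² = (-49 + 4)² = (-45)² = 2025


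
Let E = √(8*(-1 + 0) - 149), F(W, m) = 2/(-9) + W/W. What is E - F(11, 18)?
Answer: -7/9 + I*√157 ≈ -0.77778 + 12.53*I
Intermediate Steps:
F(W, m) = 7/9 (F(W, m) = 2*(-⅑) + 1 = -2/9 + 1 = 7/9)
E = I*√157 (E = √(8*(-1) - 149) = √(-8 - 149) = √(-157) = I*√157 ≈ 12.53*I)
E - F(11, 18) = I*√157 - 1*7/9 = I*√157 - 7/9 = -7/9 + I*√157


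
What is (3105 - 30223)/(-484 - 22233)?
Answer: 27118/22717 ≈ 1.1937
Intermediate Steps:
(3105 - 30223)/(-484 - 22233) = -27118/(-22717) = -27118*(-1/22717) = 27118/22717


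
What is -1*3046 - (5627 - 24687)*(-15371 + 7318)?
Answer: -153493226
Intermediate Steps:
-1*3046 - (5627 - 24687)*(-15371 + 7318) = -3046 - (-19060)*(-8053) = -3046 - 1*153490180 = -3046 - 153490180 = -153493226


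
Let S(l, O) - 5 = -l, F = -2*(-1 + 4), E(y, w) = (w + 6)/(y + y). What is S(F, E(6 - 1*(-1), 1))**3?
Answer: 1331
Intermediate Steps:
E(y, w) = (6 + w)/(2*y) (E(y, w) = (6 + w)/((2*y)) = (6 + w)*(1/(2*y)) = (6 + w)/(2*y))
F = -6 (F = -2*3 = -6)
S(l, O) = 5 - l
S(F, E(6 - 1*(-1), 1))**3 = (5 - 1*(-6))**3 = (5 + 6)**3 = 11**3 = 1331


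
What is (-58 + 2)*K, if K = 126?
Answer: -7056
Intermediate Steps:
(-58 + 2)*K = (-58 + 2)*126 = -56*126 = -7056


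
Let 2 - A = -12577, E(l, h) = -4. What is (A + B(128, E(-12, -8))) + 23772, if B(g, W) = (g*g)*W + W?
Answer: -29189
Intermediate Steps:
B(g, W) = W + W*g² (B(g, W) = g²*W + W = W*g² + W = W + W*g²)
A = 12579 (A = 2 - 1*(-12577) = 2 + 12577 = 12579)
(A + B(128, E(-12, -8))) + 23772 = (12579 - 4*(1 + 128²)) + 23772 = (12579 - 4*(1 + 16384)) + 23772 = (12579 - 4*16385) + 23772 = (12579 - 65540) + 23772 = -52961 + 23772 = -29189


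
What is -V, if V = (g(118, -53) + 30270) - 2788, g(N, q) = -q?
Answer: -27535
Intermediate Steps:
V = 27535 (V = (-1*(-53) + 30270) - 2788 = (53 + 30270) - 2788 = 30323 - 2788 = 27535)
-V = -1*27535 = -27535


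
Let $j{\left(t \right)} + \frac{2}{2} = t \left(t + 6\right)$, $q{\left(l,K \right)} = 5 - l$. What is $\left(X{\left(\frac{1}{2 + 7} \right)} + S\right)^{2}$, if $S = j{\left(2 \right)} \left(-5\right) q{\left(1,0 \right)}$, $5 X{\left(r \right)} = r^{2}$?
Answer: $\frac{14762007001}{164025} \approx 89999.0$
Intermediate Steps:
$X{\left(r \right)} = \frac{r^{2}}{5}$
$j{\left(t \right)} = -1 + t \left(6 + t\right)$ ($j{\left(t \right)} = -1 + t \left(t + 6\right) = -1 + t \left(6 + t\right)$)
$S = -300$ ($S = \left(-1 + 2^{2} + 6 \cdot 2\right) \left(-5\right) \left(5 - 1\right) = \left(-1 + 4 + 12\right) \left(-5\right) \left(5 - 1\right) = 15 \left(-5\right) 4 = \left(-75\right) 4 = -300$)
$\left(X{\left(\frac{1}{2 + 7} \right)} + S\right)^{2} = \left(\frac{\left(\frac{1}{2 + 7}\right)^{2}}{5} - 300\right)^{2} = \left(\frac{\left(\frac{1}{9}\right)^{2}}{5} - 300\right)^{2} = \left(\frac{1}{5 \cdot 81} - 300\right)^{2} = \left(\frac{1}{5} \cdot \frac{1}{81} - 300\right)^{2} = \left(\frac{1}{405} - 300\right)^{2} = \left(- \frac{121499}{405}\right)^{2} = \frac{14762007001}{164025}$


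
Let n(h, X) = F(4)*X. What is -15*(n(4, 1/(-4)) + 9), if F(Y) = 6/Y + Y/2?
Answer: -975/8 ≈ -121.88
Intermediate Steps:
F(Y) = Y/2 + 6/Y (F(Y) = 6/Y + Y*(1/2) = 6/Y + Y/2 = Y/2 + 6/Y)
n(h, X) = 7*X/2 (n(h, X) = ((1/2)*4 + 6/4)*X = (2 + 6*(1/4))*X = (2 + 3/2)*X = 7*X/2)
-15*(n(4, 1/(-4)) + 9) = -15*((7/2)/(-4) + 9) = -15*((7/2)*(-1/4) + 9) = -15*(-7/8 + 9) = -15*65/8 = -975/8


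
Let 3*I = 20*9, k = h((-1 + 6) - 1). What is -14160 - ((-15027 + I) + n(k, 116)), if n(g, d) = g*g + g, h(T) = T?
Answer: 787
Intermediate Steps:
k = 4 (k = (-1 + 6) - 1 = 5 - 1 = 4)
n(g, d) = g + g² (n(g, d) = g² + g = g + g²)
I = 60 (I = (20*9)/3 = (⅓)*180 = 60)
-14160 - ((-15027 + I) + n(k, 116)) = -14160 - ((-15027 + 60) + 4*(1 + 4)) = -14160 - (-14967 + 4*5) = -14160 - (-14967 + 20) = -14160 - 1*(-14947) = -14160 + 14947 = 787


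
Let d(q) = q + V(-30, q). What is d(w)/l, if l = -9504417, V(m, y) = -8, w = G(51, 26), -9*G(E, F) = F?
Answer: 98/85539753 ≈ 1.1457e-6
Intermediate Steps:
G(E, F) = -F/9
w = -26/9 (w = -⅑*26 = -26/9 ≈ -2.8889)
d(q) = -8 + q (d(q) = q - 8 = -8 + q)
d(w)/l = (-8 - 26/9)/(-9504417) = -98/9*(-1/9504417) = 98/85539753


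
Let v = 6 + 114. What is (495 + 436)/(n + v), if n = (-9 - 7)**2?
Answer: 931/376 ≈ 2.4761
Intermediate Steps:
v = 120
n = 256 (n = (-16)**2 = 256)
(495 + 436)/(n + v) = (495 + 436)/(256 + 120) = 931/376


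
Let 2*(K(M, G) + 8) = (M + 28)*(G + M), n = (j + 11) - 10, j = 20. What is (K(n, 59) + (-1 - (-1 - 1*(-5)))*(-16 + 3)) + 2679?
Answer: 4696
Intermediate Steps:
n = 21 (n = (20 + 11) - 10 = 31 - 10 = 21)
K(M, G) = -8 + (28 + M)*(G + M)/2 (K(M, G) = -8 + ((M + 28)*(G + M))/2 = -8 + ((28 + M)*(G + M))/2 = -8 + (28 + M)*(G + M)/2)
(K(n, 59) + (-1 - (-1 - 1*(-5)))*(-16 + 3)) + 2679 = ((-8 + (1/2)*21**2 + 14*59 + 14*21 + (1/2)*59*21) + (-1 - (-1 - 1*(-5)))*(-16 + 3)) + 2679 = ((-8 + (1/2)*441 + 826 + 294 + 1239/2) + (-1 - (-1 + 5))*(-13)) + 2679 = ((-8 + 441/2 + 826 + 294 + 1239/2) + (-1 - 1*4)*(-13)) + 2679 = (1952 + (-1 - 4)*(-13)) + 2679 = (1952 - 5*(-13)) + 2679 = (1952 + 65) + 2679 = 2017 + 2679 = 4696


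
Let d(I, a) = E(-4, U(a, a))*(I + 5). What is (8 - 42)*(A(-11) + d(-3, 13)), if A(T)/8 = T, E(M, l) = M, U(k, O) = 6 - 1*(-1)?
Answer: 3264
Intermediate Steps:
U(k, O) = 7 (U(k, O) = 6 + 1 = 7)
d(I, a) = -20 - 4*I (d(I, a) = -4*(I + 5) = -4*(5 + I) = -20 - 4*I)
A(T) = 8*T
(8 - 42)*(A(-11) + d(-3, 13)) = (8 - 42)*(8*(-11) + (-20 - 4*(-3))) = -34*(-88 + (-20 + 12)) = -34*(-88 - 8) = -34*(-96) = 3264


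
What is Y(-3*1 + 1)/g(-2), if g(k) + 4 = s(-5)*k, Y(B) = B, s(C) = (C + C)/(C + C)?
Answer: ⅓ ≈ 0.33333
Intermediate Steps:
s(C) = 1 (s(C) = (2*C)/((2*C)) = (2*C)*(1/(2*C)) = 1)
g(k) = -4 + k (g(k) = -4 + 1*k = -4 + k)
Y(-3*1 + 1)/g(-2) = (-3*1 + 1)/(-4 - 2) = (-3 + 1)/(-6) = -2*(-⅙) = ⅓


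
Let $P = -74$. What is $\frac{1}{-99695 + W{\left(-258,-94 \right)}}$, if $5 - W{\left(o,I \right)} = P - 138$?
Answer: $- \frac{1}{99478} \approx -1.0052 \cdot 10^{-5}$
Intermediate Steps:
$W{\left(o,I \right)} = 217$ ($W{\left(o,I \right)} = 5 - \left(-74 - 138\right) = 5 - -212 = 5 + 212 = 217$)
$\frac{1}{-99695 + W{\left(-258,-94 \right)}} = \frac{1}{-99695 + 217} = \frac{1}{-99478} = - \frac{1}{99478}$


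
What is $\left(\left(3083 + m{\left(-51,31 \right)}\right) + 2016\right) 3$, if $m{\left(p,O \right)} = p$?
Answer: $15144$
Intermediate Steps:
$\left(\left(3083 + m{\left(-51,31 \right)}\right) + 2016\right) 3 = \left(\left(3083 - 51\right) + 2016\right) 3 = \left(3032 + 2016\right) 3 = 5048 \cdot 3 = 15144$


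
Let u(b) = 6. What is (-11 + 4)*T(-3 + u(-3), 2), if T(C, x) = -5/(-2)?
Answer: -35/2 ≈ -17.500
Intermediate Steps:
T(C, x) = 5/2 (T(C, x) = -5*(-1)/2 = -1*(-5/2) = 5/2)
(-11 + 4)*T(-3 + u(-3), 2) = (-11 + 4)*(5/2) = -7*5/2 = -35/2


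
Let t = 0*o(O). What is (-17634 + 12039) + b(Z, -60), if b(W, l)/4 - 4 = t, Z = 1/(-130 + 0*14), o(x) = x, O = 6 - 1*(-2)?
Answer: -5579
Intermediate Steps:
O = 8 (O = 6 + 2 = 8)
t = 0 (t = 0*8 = 0)
Z = -1/130 (Z = 1/(-130 + 0) = 1/(-130) = -1/130 ≈ -0.0076923)
b(W, l) = 16 (b(W, l) = 16 + 4*0 = 16 + 0 = 16)
(-17634 + 12039) + b(Z, -60) = (-17634 + 12039) + 16 = -5595 + 16 = -5579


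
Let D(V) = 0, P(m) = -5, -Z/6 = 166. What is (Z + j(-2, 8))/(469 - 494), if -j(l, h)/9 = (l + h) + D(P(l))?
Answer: 42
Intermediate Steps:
Z = -996 (Z = -6*166 = -996)
j(l, h) = -9*h - 9*l (j(l, h) = -9*((l + h) + 0) = -9*((h + l) + 0) = -9*(h + l) = -9*h - 9*l)
(Z + j(-2, 8))/(469 - 494) = (-996 + (-9*8 - 9*(-2)))/(469 - 494) = (-996 + (-72 + 18))/(-25) = (-996 - 54)*(-1/25) = -1050*(-1/25) = 42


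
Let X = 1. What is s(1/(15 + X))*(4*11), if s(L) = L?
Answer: 11/4 ≈ 2.7500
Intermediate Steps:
s(1/(15 + X))*(4*11) = (4*11)/(15 + 1) = 44/16 = (1/16)*44 = 11/4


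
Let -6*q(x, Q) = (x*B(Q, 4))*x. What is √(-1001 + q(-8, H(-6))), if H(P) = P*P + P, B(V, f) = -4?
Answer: 5*I*√345/3 ≈ 30.957*I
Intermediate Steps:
H(P) = P + P² (H(P) = P² + P = P + P²)
q(x, Q) = 2*x²/3 (q(x, Q) = -x*(-4)*x/6 = -(-4*x)*x/6 = -(-2)*x²/3 = 2*x²/3)
√(-1001 + q(-8, H(-6))) = √(-1001 + (⅔)*(-8)²) = √(-1001 + (⅔)*64) = √(-1001 + 128/3) = √(-2875/3) = 5*I*√345/3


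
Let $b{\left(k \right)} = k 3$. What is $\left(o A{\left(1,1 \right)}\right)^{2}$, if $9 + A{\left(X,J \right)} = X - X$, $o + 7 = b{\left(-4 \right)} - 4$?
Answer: $42849$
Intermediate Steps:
$b{\left(k \right)} = 3 k$
$o = -23$ ($o = -7 + \left(3 \left(-4\right) - 4\right) = -7 - 16 = -23$)
$A{\left(X,J \right)} = -9$ ($A{\left(X,J \right)} = -9 + \left(X - X\right) = -9 + 0 = -9$)
$\left(o A{\left(1,1 \right)}\right)^{2} = \left(\left(-23\right) \left(-9\right)\right)^{2} = 207^{2} = 42849$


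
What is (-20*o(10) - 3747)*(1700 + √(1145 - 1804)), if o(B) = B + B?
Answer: -7049900 - 4147*I*√659 ≈ -7.0499e+6 - 1.0646e+5*I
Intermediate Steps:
o(B) = 2*B
(-20*o(10) - 3747)*(1700 + √(1145 - 1804)) = (-40*10 - 3747)*(1700 + √(1145 - 1804)) = (-20*20 - 3747)*(1700 + √(-659)) = (-400 - 3747)*(1700 + I*√659) = -4147*(1700 + I*√659) = -7049900 - 4147*I*√659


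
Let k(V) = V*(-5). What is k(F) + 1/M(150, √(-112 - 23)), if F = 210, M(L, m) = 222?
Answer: -233099/222 ≈ -1050.0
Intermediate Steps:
k(V) = -5*V
k(F) + 1/M(150, √(-112 - 23)) = -5*210 + 1/222 = -1050 + 1/222 = -233099/222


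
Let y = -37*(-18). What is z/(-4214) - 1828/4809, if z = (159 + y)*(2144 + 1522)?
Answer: -1039448803/1447509 ≈ -718.09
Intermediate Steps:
y = 666
z = 3024450 (z = (159 + 666)*(2144 + 1522) = 825*3666 = 3024450)
z/(-4214) - 1828/4809 = 3024450/(-4214) - 1828/4809 = 3024450*(-1/4214) - 1828*1/4809 = -1512225/2107 - 1828/4809 = -1039448803/1447509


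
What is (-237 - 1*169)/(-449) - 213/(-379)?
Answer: 249511/170171 ≈ 1.4662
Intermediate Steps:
(-237 - 1*169)/(-449) - 213/(-379) = (-237 - 169)*(-1/449) - 213*(-1/379) = -406*(-1/449) + 213/379 = 406/449 + 213/379 = 249511/170171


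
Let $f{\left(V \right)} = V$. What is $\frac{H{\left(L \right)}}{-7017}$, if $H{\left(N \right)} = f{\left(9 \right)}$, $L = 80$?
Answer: $- \frac{3}{2339} \approx -0.0012826$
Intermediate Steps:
$H{\left(N \right)} = 9$
$\frac{H{\left(L \right)}}{-7017} = \frac{9}{-7017} = 9 \left(- \frac{1}{7017}\right) = - \frac{3}{2339}$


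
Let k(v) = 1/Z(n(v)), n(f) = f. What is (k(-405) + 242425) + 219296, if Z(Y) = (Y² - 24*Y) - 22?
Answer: 80211557284/173723 ≈ 4.6172e+5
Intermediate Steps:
Z(Y) = -22 + Y² - 24*Y
k(v) = 1/(-22 + v² - 24*v)
(k(-405) + 242425) + 219296 = (1/(-22 + (-405)² - 24*(-405)) + 242425) + 219296 = (1/(-22 + 164025 + 9720) + 242425) + 219296 = (1/173723 + 242425) + 219296 = 42114798276/173723 + 219296 = 80211557284/173723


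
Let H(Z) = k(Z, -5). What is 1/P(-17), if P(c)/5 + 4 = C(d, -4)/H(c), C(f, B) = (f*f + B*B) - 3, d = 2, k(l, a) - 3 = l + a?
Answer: -19/465 ≈ -0.040860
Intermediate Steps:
k(l, a) = 3 + a + l (k(l, a) = 3 + (l + a) = 3 + (a + l) = 3 + a + l)
H(Z) = -2 + Z (H(Z) = 3 - 5 + Z = -2 + Z)
C(f, B) = -3 + B**2 + f**2 (C(f, B) = (f**2 + B**2) - 3 = (B**2 + f**2) - 3 = -3 + B**2 + f**2)
P(c) = -20 + 85/(-2 + c) (P(c) = -20 + 5*((-3 + (-4)**2 + 2**2)/(-2 + c)) = -20 + 5*((-3 + 16 + 4)/(-2 + c)) = -20 + 5*(17/(-2 + c)) = -20 + 85/(-2 + c))
1/P(-17) = 1/(5*(25 - 4*(-17))/(-2 - 17)) = 1/(5*(25 + 68)/(-19)) = 1/(5*(-1/19)*93) = 1/(-465/19) = -19/465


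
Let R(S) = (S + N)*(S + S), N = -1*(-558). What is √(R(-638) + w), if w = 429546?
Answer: √531626 ≈ 729.13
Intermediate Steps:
N = 558
R(S) = 2*S*(558 + S) (R(S) = (S + 558)*(S + S) = (558 + S)*(2*S) = 2*S*(558 + S))
√(R(-638) + w) = √(2*(-638)*(558 - 638) + 429546) = √(2*(-638)*(-80) + 429546) = √(102080 + 429546) = √531626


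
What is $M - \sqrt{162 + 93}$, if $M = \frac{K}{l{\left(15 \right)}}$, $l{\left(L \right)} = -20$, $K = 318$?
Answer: $- \frac{159}{10} - \sqrt{255} \approx -31.869$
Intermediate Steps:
$M = - \frac{159}{10}$ ($M = \frac{318}{-20} = 318 \left(- \frac{1}{20}\right) = - \frac{159}{10} \approx -15.9$)
$M - \sqrt{162 + 93} = - \frac{159}{10} - \sqrt{162 + 93} = - \frac{159}{10} - \sqrt{255}$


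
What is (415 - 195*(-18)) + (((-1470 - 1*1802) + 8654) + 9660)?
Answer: 18967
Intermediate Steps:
(415 - 195*(-18)) + (((-1470 - 1*1802) + 8654) + 9660) = (415 + 3510) + (((-1470 - 1802) + 8654) + 9660) = 3925 + ((-3272 + 8654) + 9660) = 3925 + (5382 + 9660) = 3925 + 15042 = 18967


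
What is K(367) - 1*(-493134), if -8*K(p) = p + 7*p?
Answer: 492767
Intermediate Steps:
K(p) = -p (K(p) = -(p + 7*p)/8 = -p)
K(367) - 1*(-493134) = -1*367 - 1*(-493134) = -367 + 493134 = 492767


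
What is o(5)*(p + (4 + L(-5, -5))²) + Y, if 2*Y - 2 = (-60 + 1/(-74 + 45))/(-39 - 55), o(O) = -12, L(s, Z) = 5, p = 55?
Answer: -8890471/5452 ≈ -1630.7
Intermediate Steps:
Y = 7193/5452 (Y = 1 + ((-60 + 1/(-74 + 45))/(-39 - 55))/2 = 1 + ((-60 + 1/(-29))/(-94))/2 = 1 + ((-60 - 1/29)*(-1/94))/2 = 1 + (-1741/29*(-1/94))/2 = 1 + (½)*(1741/2726) = 1 + 1741/5452 = 7193/5452 ≈ 1.3193)
o(5)*(p + (4 + L(-5, -5))²) + Y = -12*(55 + (4 + 5)²) + 7193/5452 = -12*(55 + 9²) + 7193/5452 = -12*(55 + 81) + 7193/5452 = -12*136 + 7193/5452 = -1632 + 7193/5452 = -8890471/5452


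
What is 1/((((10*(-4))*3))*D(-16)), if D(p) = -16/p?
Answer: -1/120 ≈ -0.0083333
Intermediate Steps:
1/((((10*(-4))*3))*D(-16)) = 1/((((10*(-4))*3))*((-16/(-16)))) = 1/(((-40*3))*((-16*(-1/16)))) = 1/(-120*1) = -1/120*1 = -1/120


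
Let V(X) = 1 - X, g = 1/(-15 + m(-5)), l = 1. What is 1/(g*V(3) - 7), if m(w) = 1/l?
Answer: -7/48 ≈ -0.14583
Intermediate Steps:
m(w) = 1 (m(w) = 1/1 = 1)
g = -1/14 (g = 1/(-15 + 1) = 1/(-14) = -1/14 ≈ -0.071429)
1/(g*V(3) - 7) = 1/(-(1 - 1*3)/14 - 7) = 1/(-(1 - 3)/14 - 7) = 1/(-1/14*(-2) - 7) = 1/(⅐ - 7) = 1/(-48/7) = -7/48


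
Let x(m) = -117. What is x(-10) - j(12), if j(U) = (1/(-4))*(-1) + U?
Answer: -517/4 ≈ -129.25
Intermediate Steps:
j(U) = ¼ + U (j(U) = (1*(-¼))*(-1) + U = -¼*(-1) + U = ¼ + U)
x(-10) - j(12) = -117 - (¼ + 12) = -117 - 1*49/4 = -117 - 49/4 = -517/4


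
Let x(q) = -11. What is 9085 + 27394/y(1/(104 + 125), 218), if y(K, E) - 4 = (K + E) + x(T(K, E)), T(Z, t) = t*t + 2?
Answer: 222630213/24160 ≈ 9214.8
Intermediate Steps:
T(Z, t) = 2 + t**2 (T(Z, t) = t**2 + 2 = 2 + t**2)
y(K, E) = -7 + E + K (y(K, E) = 4 + ((K + E) - 11) = 4 + ((E + K) - 11) = 4 + (-11 + E + K) = -7 + E + K)
9085 + 27394/y(1/(104 + 125), 218) = 9085 + 27394/(-7 + 218 + 1/(104 + 125)) = 9085 + 27394/(-7 + 218 + 1/229) = 9085 + 27394/(48320/229) = 9085 + 27394*(229/48320) = 9085 + 3136613/24160 = 222630213/24160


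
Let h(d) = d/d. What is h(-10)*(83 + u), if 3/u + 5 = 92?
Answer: 2408/29 ≈ 83.034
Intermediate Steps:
u = 1/29 (u = 3/(-5 + 92) = 3/87 = 3*(1/87) = 1/29 ≈ 0.034483)
h(d) = 1
h(-10)*(83 + u) = 1*(83 + 1/29) = 1*(2408/29) = 2408/29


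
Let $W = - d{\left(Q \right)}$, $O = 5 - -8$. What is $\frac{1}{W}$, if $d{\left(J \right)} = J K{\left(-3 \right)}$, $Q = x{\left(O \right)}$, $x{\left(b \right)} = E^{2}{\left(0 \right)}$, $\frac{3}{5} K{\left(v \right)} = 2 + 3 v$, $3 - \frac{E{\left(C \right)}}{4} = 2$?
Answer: $\frac{3}{560} \approx 0.0053571$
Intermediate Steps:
$E{\left(C \right)} = 4$ ($E{\left(C \right)} = 12 - 8 = 4$)
$O = 13$ ($O = 5 + 8 = 13$)
$K{\left(v \right)} = \frac{10}{3} + 5 v$ ($K{\left(v \right)} = \frac{5 \left(2 + 3 v\right)}{3} = \frac{10}{3} + 5 v$)
$x{\left(b \right)} = 16$ ($x{\left(b \right)} = 4^{2} = 16$)
$Q = 16$
$d{\left(J \right)} = - \frac{35 J}{3}$ ($d{\left(J \right)} = J \left(\frac{10}{3} + 5 \left(-3\right)\right) = J \left(\frac{10}{3} - 15\right) = J \left(- \frac{35}{3}\right) = - \frac{35 J}{3}$)
$W = \frac{560}{3}$ ($W = - \frac{\left(-35\right) 16}{3} = \left(-1\right) \left(- \frac{560}{3}\right) = \frac{560}{3} \approx 186.67$)
$\frac{1}{W} = \frac{1}{\frac{560}{3}} = \frac{3}{560}$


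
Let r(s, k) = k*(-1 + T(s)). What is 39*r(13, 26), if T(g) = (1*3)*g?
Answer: 38532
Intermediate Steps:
T(g) = 3*g
r(s, k) = k*(-1 + 3*s)
39*r(13, 26) = 39*(26*(-1 + 3*13)) = 39*(26*(-1 + 39)) = 39*(26*38) = 39*988 = 38532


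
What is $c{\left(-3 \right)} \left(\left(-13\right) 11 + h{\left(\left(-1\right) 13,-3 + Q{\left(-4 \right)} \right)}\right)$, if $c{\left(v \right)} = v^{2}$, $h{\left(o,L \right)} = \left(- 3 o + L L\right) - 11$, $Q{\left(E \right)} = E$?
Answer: $-594$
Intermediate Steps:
$h{\left(o,L \right)} = -11 + L^{2} - 3 o$ ($h{\left(o,L \right)} = \left(- 3 o + L^{2}\right) - 11 = \left(L^{2} - 3 o\right) - 11 = -11 + L^{2} - 3 o$)
$c{\left(-3 \right)} \left(\left(-13\right) 11 + h{\left(\left(-1\right) 13,-3 + Q{\left(-4 \right)} \right)}\right) = \left(-3\right)^{2} \left(\left(-13\right) 11 - \left(11 - \left(-3 - 4\right)^{2} + 3 \left(-1\right) 13\right)\right) = 9 \left(-143 - \left(-28 - 49\right)\right) = 9 \left(-143 + \left(-11 + 49 + 39\right)\right) = 9 \left(-143 + 77\right) = 9 \left(-66\right) = -594$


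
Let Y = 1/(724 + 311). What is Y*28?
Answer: 28/1035 ≈ 0.027053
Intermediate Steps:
Y = 1/1035 ≈ 0.00096618
Y*28 = (1/1035)*28 = 28/1035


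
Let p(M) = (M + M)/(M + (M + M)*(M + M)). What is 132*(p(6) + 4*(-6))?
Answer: -78936/25 ≈ -3157.4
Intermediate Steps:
p(M) = 2*M/(M + 4*M²) (p(M) = (2*M)/(M + (2*M)*(2*M)) = (2*M)/(M + 4*M²) = 2*M/(M + 4*M²))
132*(p(6) + 4*(-6)) = 132*(2/(1 + 4*6) + 4*(-6)) = 132*(2/(1 + 24) - 24) = 132*(2/25 - 24) = 132*(-598/25) = -78936/25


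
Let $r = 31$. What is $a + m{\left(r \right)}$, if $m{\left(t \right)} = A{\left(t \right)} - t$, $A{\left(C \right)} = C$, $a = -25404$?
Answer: $-25404$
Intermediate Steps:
$m{\left(t \right)} = 0$ ($m{\left(t \right)} = t - t = 0$)
$a + m{\left(r \right)} = -25404 + 0 = -25404$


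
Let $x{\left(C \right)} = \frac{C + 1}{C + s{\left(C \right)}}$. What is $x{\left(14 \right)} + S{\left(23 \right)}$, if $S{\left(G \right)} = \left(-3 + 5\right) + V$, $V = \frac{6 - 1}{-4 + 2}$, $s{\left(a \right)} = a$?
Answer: $\frac{1}{28} \approx 0.035714$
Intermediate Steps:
$V = - \frac{5}{2}$ ($V = \frac{5}{-2} = 5 \left(- \frac{1}{2}\right) = - \frac{5}{2} \approx -2.5$)
$x{\left(C \right)} = \frac{1 + C}{2 C}$ ($x{\left(C \right)} = \frac{C + 1}{C + C} = \frac{1 + C}{2 C}$)
$S{\left(G \right)} = - \frac{1}{2}$ ($S{\left(G \right)} = \left(-3 + 5\right) - \frac{5}{2} = 2 - \frac{5}{2} = - \frac{1}{2}$)
$x{\left(14 \right)} + S{\left(23 \right)} = \frac{1 + 14}{2 \cdot 14} - \frac{1}{2} = \frac{1}{2} \cdot \frac{1}{14} \cdot 15 - \frac{1}{2} = \frac{15}{28} - \frac{1}{2} = \frac{1}{28}$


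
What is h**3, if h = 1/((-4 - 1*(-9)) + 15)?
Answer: 1/8000 ≈ 0.00012500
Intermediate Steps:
h = 1/20 (h = 1/((-4 + 9) + 15) = 1/(5 + 15) = 1/20 ≈ 0.050000)
h**3 = (1/20)**3 = 1/8000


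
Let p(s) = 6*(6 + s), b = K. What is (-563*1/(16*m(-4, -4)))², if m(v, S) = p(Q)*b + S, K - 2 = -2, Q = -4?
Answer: 316969/4096 ≈ 77.385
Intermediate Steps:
K = 0 (K = 2 - 2 = 0)
b = 0
p(s) = 36 + 6*s
m(v, S) = S (m(v, S) = (36 + 6*(-4))*0 + S = (36 - 24)*0 + S = 12*0 + S = 0 + S = S)
(-563*1/(16*m(-4, -4)))² = (-563/((2*(-4))*8))² = (-563/((-8*8)))² = (-563/(-64))² = (-563*(-1/64))² = (563/64)² = 316969/4096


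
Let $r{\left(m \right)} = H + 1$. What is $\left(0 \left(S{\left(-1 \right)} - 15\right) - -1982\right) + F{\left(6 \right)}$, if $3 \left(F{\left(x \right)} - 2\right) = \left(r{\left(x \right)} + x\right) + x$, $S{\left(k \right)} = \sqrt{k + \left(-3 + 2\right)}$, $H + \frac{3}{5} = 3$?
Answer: $\frac{29837}{15} \approx 1989.1$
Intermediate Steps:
$H = \frac{12}{5}$ ($H = - \frac{3}{5} + 3 = \frac{12}{5} \approx 2.4$)
$r{\left(m \right)} = \frac{17}{5}$ ($r{\left(m \right)} = \frac{12}{5} + 1 = \frac{17}{5}$)
$S{\left(k \right)} = \sqrt{-1 + k}$ ($S{\left(k \right)} = \sqrt{k - 1} = \sqrt{-1 + k}$)
$F{\left(x \right)} = \frac{47}{15} + \frac{2 x}{3}$ ($F{\left(x \right)} = 2 + \frac{\left(\frac{17}{5} + x\right) + x}{3} = 2 + \frac{\frac{17}{5} + 2 x}{3} = 2 + \left(\frac{17}{15} + \frac{2 x}{3}\right) = \frac{47}{15} + \frac{2 x}{3}$)
$\left(0 \left(S{\left(-1 \right)} - 15\right) - -1982\right) + F{\left(6 \right)} = \left(0 \left(\sqrt{-1 - 1} - 15\right) - -1982\right) + \left(\frac{47}{15} + \frac{2}{3} \cdot 6\right) = \left(0 \left(\sqrt{-2} - 15\right) + 1982\right) + \left(\frac{47}{15} + 4\right) = \left(0 \left(i \sqrt{2} - 15\right) + 1982\right) + \frac{107}{15} = \left(0 \left(-15 + i \sqrt{2}\right) + 1982\right) + \frac{107}{15} = \left(0 + 1982\right) + \frac{107}{15} = 1982 + \frac{107}{15} = \frac{29837}{15}$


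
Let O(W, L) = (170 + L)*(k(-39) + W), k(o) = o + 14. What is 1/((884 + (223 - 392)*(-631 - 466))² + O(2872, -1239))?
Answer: 1/34696077286 ≈ 2.8822e-11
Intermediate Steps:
k(o) = 14 + o
O(W, L) = (-25 + W)*(170 + L) (O(W, L) = (170 + L)*((14 - 39) + W) = (170 + L)*(-25 + W) = (-25 + W)*(170 + L))
1/((884 + (223 - 392)*(-631 - 466))² + O(2872, -1239)) = 1/((884 + (223 - 392)*(-631 - 466))² + (-4250 - 25*(-1239) + 170*2872 - 1239*2872)) = 1/((884 - 169*(-1097))² + (-4250 + 30975 + 488240 - 3558408)) = 1/((884 + 185393)² - 3043443) = 1/(186277² - 3043443) = 1/(34699120729 - 3043443) = 1/34696077286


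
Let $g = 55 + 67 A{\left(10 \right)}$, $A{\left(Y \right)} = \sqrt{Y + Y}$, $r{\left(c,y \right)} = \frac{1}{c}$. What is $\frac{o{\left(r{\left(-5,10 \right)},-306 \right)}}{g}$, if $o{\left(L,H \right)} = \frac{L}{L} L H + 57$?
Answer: $- \frac{6501}{86755} + \frac{79194 \sqrt{5}}{433775} \approx 0.3333$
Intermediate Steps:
$A{\left(Y \right)} = \sqrt{2} \sqrt{Y}$ ($A{\left(Y \right)} = \sqrt{2 Y} = \sqrt{2} \sqrt{Y}$)
$o{\left(L,H \right)} = 57 + H L$ ($o{\left(L,H \right)} = 1 L H + 57 = L H + 57 = H L + 57 = 57 + H L$)
$g = 55 + 134 \sqrt{5}$ ($g = 55 + 67 \sqrt{2} \sqrt{10} = 55 + 67 \cdot 2 \sqrt{5} = 55 + 134 \sqrt{5} \approx 354.63$)
$\frac{o{\left(r{\left(-5,10 \right)},-306 \right)}}{g} = \frac{57 - \frac{306}{-5}}{55 + 134 \sqrt{5}} = \frac{57 - - \frac{306}{5}}{55 + 134 \sqrt{5}} = \frac{57 + \frac{306}{5}}{55 + 134 \sqrt{5}} = \frac{591}{5 \left(55 + 134 \sqrt{5}\right)}$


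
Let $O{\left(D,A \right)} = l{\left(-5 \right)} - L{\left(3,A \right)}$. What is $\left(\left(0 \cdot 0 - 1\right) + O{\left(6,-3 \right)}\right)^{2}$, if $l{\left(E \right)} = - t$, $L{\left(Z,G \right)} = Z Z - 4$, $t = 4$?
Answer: $100$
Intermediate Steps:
$L{\left(Z,G \right)} = -4 + Z^{2}$ ($L{\left(Z,G \right)} = Z^{2} - 4 = -4 + Z^{2}$)
$l{\left(E \right)} = -4$ ($l{\left(E \right)} = \left(-1\right) 4 = -4$)
$O{\left(D,A \right)} = -9$ ($O{\left(D,A \right)} = -4 - \left(-4 + 3^{2}\right) = -4 - \left(-4 + 9\right) = -4 - 5 = -9$)
$\left(\left(0 \cdot 0 - 1\right) + O{\left(6,-3 \right)}\right)^{2} = \left(\left(0 \cdot 0 - 1\right) - 9\right)^{2} = \left(\left(0 - 1\right) - 9\right)^{2} = \left(-1 - 9\right)^{2} = \left(-10\right)^{2} = 100$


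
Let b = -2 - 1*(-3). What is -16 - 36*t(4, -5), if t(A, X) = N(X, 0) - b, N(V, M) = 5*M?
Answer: 20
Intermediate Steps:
b = 1 (b = -2 + 3 = 1)
t(A, X) = -1 (t(A, X) = 5*0 - 1*1 = 0 - 1 = -1)
-16 - 36*t(4, -5) = -16 - 36*(-1) = -16 + 36 = 20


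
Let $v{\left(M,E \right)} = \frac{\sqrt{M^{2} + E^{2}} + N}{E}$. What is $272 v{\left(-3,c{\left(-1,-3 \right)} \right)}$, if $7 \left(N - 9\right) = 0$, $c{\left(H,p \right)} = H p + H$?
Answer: $1224 + 136 \sqrt{13} \approx 1714.4$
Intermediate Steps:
$c{\left(H,p \right)} = H + H p$
$N = 9$ ($N = 9 + \frac{1}{7} \cdot 0 = 9 + 0 = 9$)
$v{\left(M,E \right)} = \frac{9 + \sqrt{E^{2} + M^{2}}}{E}$ ($v{\left(M,E \right)} = \frac{\sqrt{M^{2} + E^{2}} + 9}{E} = \frac{\sqrt{E^{2} + M^{2}} + 9}{E} = \frac{9 + \sqrt{E^{2} + M^{2}}}{E}$)
$272 v{\left(-3,c{\left(-1,-3 \right)} \right)} = 272 \frac{9 + \sqrt{\left(- (1 - 3)\right)^{2} + \left(-3\right)^{2}}}{\left(-1\right) \left(1 - 3\right)} = 272 \frac{9 + \sqrt{\left(\left(-1\right) \left(-2\right)\right)^{2} + 9}}{\left(-1\right) \left(-2\right)} = 272 \frac{9 + \sqrt{2^{2} + 9}}{2} = 272 \frac{9 + \sqrt{4 + 9}}{2} = 272 \frac{9 + \sqrt{13}}{2} = 272 \left(\frac{9}{2} + \frac{\sqrt{13}}{2}\right) = 1224 + 136 \sqrt{13}$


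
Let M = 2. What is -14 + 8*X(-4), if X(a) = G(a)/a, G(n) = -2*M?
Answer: -6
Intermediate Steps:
G(n) = -4 (G(n) = -2*2 = -4)
X(a) = -4/a
-14 + 8*X(-4) = -14 + 8*(-4/(-4)) = -14 + 8*(-4*(-1/4)) = -14 + 8*1 = -14 + 8 = -6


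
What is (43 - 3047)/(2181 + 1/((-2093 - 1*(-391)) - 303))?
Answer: -1505755/1093226 ≈ -1.3773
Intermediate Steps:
(43 - 3047)/(2181 + 1/((-2093 - 1*(-391)) - 303)) = -3004/(2181 + 1/((-2093 + 391) - 303)) = -3004/(2181 + 1/(-1702 - 303)) = -3004/(2181 + 1/(-2005)) = -3004/(2181 - 1/2005) = -3004/4372904/2005 = -3004*2005/4372904 = -1505755/1093226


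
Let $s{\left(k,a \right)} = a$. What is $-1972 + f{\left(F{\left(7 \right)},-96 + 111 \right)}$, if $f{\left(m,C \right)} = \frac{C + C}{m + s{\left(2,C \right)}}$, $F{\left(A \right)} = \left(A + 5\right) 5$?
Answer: $- \frac{9858}{5} \approx -1971.6$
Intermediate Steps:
$F{\left(A \right)} = 25 + 5 A$ ($F{\left(A \right)} = \left(5 + A\right) 5 = 25 + 5 A$)
$f{\left(m,C \right)} = \frac{2 C}{C + m}$ ($f{\left(m,C \right)} = \frac{C + C}{m + C} = \frac{2 C}{C + m}$)
$-1972 + f{\left(F{\left(7 \right)},-96 + 111 \right)} = -1972 + \frac{2 \left(-96 + 111\right)}{\left(-96 + 111\right) + \left(25 + 5 \cdot 7\right)} = -1972 + 2 \cdot 15 \frac{1}{15 + \left(25 + 35\right)} = -1972 + 2 \cdot 15 \frac{1}{15 + 60} = -1972 + 2 \cdot 15 \cdot \frac{1}{75} = -1972 + \frac{2}{5} = - \frac{9858}{5}$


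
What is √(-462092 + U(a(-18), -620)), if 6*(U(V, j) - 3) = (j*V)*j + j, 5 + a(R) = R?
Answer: I*√17421531/3 ≈ 1391.3*I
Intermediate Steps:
a(R) = -5 + R
U(V, j) = 3 + j/6 + V*j²/6 (U(V, j) = 3 + ((j*V)*j + j)/6 = 3 + ((V*j)*j + j)/6 = 3 + (V*j² + j)/6 = 3 + (j + V*j²)/6 = 3 + (j/6 + V*j²/6) = 3 + j/6 + V*j²/6)
√(-462092 + U(a(-18), -620)) = √(-462092 + (3 + (⅙)*(-620) + (⅙)*(-5 - 18)*(-620)²)) = √(-462092 + (3 - 310/3 + (⅙)*(-23)*384400)) = √(-462092 + (3 - 310/3 - 4420600/3)) = √(-462092 - 4420901/3) = √(-5807177/3) = I*√17421531/3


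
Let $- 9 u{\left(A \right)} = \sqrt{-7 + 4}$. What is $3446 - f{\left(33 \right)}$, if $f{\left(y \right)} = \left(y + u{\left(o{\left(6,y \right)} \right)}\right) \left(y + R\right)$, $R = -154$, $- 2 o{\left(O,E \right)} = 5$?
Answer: $7439 - \frac{121 i \sqrt{3}}{9} \approx 7439.0 - 23.286 i$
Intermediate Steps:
$o{\left(O,E \right)} = - \frac{5}{2}$ ($o{\left(O,E \right)} = \left(- \frac{1}{2}\right) 5 = - \frac{5}{2}$)
$u{\left(A \right)} = - \frac{i \sqrt{3}}{9}$ ($u{\left(A \right)} = - \frac{\sqrt{-7 + 4}}{9} = - \frac{\sqrt{-3}}{9} = - \frac{i \sqrt{3}}{9}$)
$f{\left(y \right)} = \left(-154 + y\right) \left(y - \frac{i \sqrt{3}}{9}\right)$ ($f{\left(y \right)} = \left(y - \frac{i \sqrt{3}}{9}\right) \left(y - 154\right) = \left(y - \frac{i \sqrt{3}}{9}\right) \left(-154 + y\right) = \left(-154 + y\right) \left(y - \frac{i \sqrt{3}}{9}\right)$)
$3446 - f{\left(33 \right)} = 3446 - \left(33^{2} - 5082 + \frac{154 i \sqrt{3}}{9} - \frac{1}{9} i 33 \sqrt{3}\right) = 3446 - \left(1089 - 5082 + \frac{154 i \sqrt{3}}{9} - \frac{11 i \sqrt{3}}{3}\right) = 3446 - \left(-3993 + \frac{121 i \sqrt{3}}{9}\right) = 3446 + \left(3993 - \frac{121 i \sqrt{3}}{9}\right) = 7439 - \frac{121 i \sqrt{3}}{9}$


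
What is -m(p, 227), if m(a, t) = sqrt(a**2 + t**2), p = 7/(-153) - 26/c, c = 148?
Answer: -sqrt(6605389453885)/11322 ≈ -227.00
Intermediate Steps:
p = -2507/11322 (p = 7/(-153) - 26/148 = 7*(-1/153) - 26*1/148 = -7/153 - 13/74 = -2507/11322 ≈ -0.22143)
-m(p, 227) = -sqrt((-2507/11322)**2 + 227**2) = -sqrt(6285049/128187684 + 51529) = -sqrt(6605389453885/128187684) = -sqrt(6605389453885)/11322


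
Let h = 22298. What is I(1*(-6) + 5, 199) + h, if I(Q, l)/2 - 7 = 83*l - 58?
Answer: 55230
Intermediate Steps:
I(Q, l) = -102 + 166*l (I(Q, l) = 14 + 2*(83*l - 58) = 14 + 2*(-58 + 83*l) = 14 + (-116 + 166*l) = -102 + 166*l)
I(1*(-6) + 5, 199) + h = (-102 + 166*199) + 22298 = (-102 + 33034) + 22298 = 32932 + 22298 = 55230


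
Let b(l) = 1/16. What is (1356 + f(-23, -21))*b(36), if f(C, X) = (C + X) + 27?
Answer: 1339/16 ≈ 83.688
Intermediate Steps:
f(C, X) = 27 + C + X
b(l) = 1/16
(1356 + f(-23, -21))*b(36) = (1356 + (27 - 23 - 21))*(1/16) = (1356 - 17)*(1/16) = 1339*(1/16) = 1339/16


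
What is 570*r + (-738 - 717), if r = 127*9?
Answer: 650055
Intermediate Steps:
r = 1143
570*r + (-738 - 717) = 570*1143 + (-738 - 717) = 651510 - 1455 = 650055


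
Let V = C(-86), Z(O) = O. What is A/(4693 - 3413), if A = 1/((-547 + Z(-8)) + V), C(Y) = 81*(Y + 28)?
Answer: -1/6723840 ≈ -1.4872e-7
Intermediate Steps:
C(Y) = 2268 + 81*Y (C(Y) = 81*(28 + Y) = 2268 + 81*Y)
V = -4698 (V = 2268 + 81*(-86) = 2268 - 6966 = -4698)
A = -1/5253 (A = 1/((-547 - 8) - 4698) = 1/(-555 - 4698) = 1/(-5253) = -1/5253 ≈ -0.00019037)
A/(4693 - 3413) = -1/(5253*(4693 - 3413)) = -1/5253/1280 = -1/5253*1/1280 = -1/6723840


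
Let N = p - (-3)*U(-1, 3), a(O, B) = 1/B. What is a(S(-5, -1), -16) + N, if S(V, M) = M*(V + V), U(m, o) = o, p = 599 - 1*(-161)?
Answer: 12303/16 ≈ 768.94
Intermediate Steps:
p = 760 (p = 599 + 161 = 760)
S(V, M) = 2*M*V (S(V, M) = M*(2*V) = 2*M*V)
N = 769 (N = 760 - (-3)*3 = 760 - 1*(-9) = 760 + 9 = 769)
a(S(-5, -1), -16) + N = 1/(-16) + 769 = -1/16 + 769 = 12303/16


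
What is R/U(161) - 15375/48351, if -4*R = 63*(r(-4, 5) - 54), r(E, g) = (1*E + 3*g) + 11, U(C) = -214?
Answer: -4609859/1724519 ≈ -2.6731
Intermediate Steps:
r(E, g) = 11 + E + 3*g (r(E, g) = (E + 3*g) + 11 = 11 + E + 3*g)
R = 504 (R = -63*((11 - 4 + 3*5) - 54)/4 = -63*((11 - 4 + 15) - 54)/4 = -63*(22 - 54)/4 = -63*(-32)/4 = -¼*(-2016) = 504)
R/U(161) - 15375/48351 = 504/(-214) - 15375/48351 = 504*(-1/214) - 15375*1/48351 = -252/107 - 5125/16117 = -4609859/1724519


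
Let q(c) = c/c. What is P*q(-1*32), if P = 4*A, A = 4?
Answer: 16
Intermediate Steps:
q(c) = 1
P = 16 (P = 4*4 = 16)
P*q(-1*32) = 16*1 = 16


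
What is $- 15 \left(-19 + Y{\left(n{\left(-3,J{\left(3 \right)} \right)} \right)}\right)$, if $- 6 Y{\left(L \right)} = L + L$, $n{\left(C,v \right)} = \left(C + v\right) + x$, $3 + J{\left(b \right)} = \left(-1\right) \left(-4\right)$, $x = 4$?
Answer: $295$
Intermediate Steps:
$J{\left(b \right)} = 1$ ($J{\left(b \right)} = -3 - -4 = -3 + 4 = 1$)
$n{\left(C,v \right)} = 4 + C + v$ ($n{\left(C,v \right)} = \left(C + v\right) + 4 = 4 + C + v$)
$Y{\left(L \right)} = - \frac{L}{3}$ ($Y{\left(L \right)} = - \frac{L + L}{6} = - \frac{2 L}{6} = - \frac{L}{3}$)
$- 15 \left(-19 + Y{\left(n{\left(-3,J{\left(3 \right)} \right)} \right)}\right) = - 15 \left(-19 - \frac{4 - 3 + 1}{3}\right) = - 15 \left(-19 - \frac{2}{3}\right) = \left(-15\right) \left(- \frac{59}{3}\right) = 295$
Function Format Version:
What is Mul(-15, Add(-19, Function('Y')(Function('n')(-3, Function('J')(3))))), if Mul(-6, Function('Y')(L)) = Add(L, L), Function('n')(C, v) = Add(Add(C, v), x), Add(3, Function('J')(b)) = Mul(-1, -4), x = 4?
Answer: 295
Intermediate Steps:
Function('J')(b) = 1 (Function('J')(b) = Add(-3, Mul(-1, -4)) = Add(-3, 4) = 1)
Function('n')(C, v) = Add(4, C, v) (Function('n')(C, v) = Add(Add(C, v), 4) = Add(4, C, v))
Function('Y')(L) = Mul(Rational(-1, 3), L) (Function('Y')(L) = Mul(Rational(-1, 6), Add(L, L)) = Mul(Rational(-1, 6), Mul(2, L)) = Mul(Rational(-1, 3), L))
Mul(-15, Add(-19, Function('Y')(Function('n')(-3, Function('J')(3))))) = Mul(-15, Add(-19, Mul(Rational(-1, 3), Add(4, -3, 1)))) = Mul(-15, Add(-19, Mul(Rational(-1, 3), 2))) = Mul(-15, Add(-19, Rational(-2, 3))) = Mul(-15, Rational(-59, 3)) = 295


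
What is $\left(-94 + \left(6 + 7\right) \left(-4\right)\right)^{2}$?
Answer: $21316$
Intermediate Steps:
$\left(-94 + \left(6 + 7\right) \left(-4\right)\right)^{2} = \left(-94 + 13 \left(-4\right)\right)^{2} = \left(-94 - 52\right)^{2} = \left(-146\right)^{2} = 21316$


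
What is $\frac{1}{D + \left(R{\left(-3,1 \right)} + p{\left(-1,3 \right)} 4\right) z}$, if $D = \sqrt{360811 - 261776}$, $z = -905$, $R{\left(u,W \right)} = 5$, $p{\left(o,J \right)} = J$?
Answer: $- \frac{3077}{47319838} - \frac{\sqrt{99035}}{236599190} \approx -6.6356 \cdot 10^{-5}$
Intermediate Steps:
$D = \sqrt{99035} \approx 314.7$
$\frac{1}{D + \left(R{\left(-3,1 \right)} + p{\left(-1,3 \right)} 4\right) z} = \frac{1}{\sqrt{99035} + \left(5 + 3 \cdot 4\right) \left(-905\right)} = \frac{1}{\sqrt{99035} + \left(5 + 12\right) \left(-905\right)} = \frac{1}{\sqrt{99035} + 17 \left(-905\right)} = \frac{1}{\sqrt{99035} - 15385} = \frac{1}{-15385 + \sqrt{99035}}$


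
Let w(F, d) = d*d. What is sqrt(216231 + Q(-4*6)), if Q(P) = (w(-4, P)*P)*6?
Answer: sqrt(133287) ≈ 365.08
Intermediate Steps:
w(F, d) = d**2
Q(P) = 6*P**3 (Q(P) = (P**2*P)*6 = P**3*6 = 6*P**3)
sqrt(216231 + Q(-4*6)) = sqrt(216231 + 6*(-4*6)**3) = sqrt(216231 + 6*(-24)**3) = sqrt(216231 + 6*(-13824)) = sqrt(216231 - 82944) = sqrt(133287)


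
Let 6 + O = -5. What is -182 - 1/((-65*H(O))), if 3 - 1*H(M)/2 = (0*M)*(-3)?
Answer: -70979/390 ≈ -182.00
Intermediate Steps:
O = -11 (O = -6 - 5 = -11)
H(M) = 6 (H(M) = 6 - 2*0*M*(-3) = 6 - 0*(-3) = 6 - 2*0 = 6 + 0 = 6)
-182 - 1/((-65*H(O))) = -182 - 1/((-65*6)) = -182 - 1/(-390) = -182 - 1*(-1/390) = -182 + 1/390 = -70979/390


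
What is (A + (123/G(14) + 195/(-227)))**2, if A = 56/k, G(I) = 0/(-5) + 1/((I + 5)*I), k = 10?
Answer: 1379402701176721/1288225 ≈ 1.0708e+9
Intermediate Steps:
G(I) = 1/(I*(5 + I)) (G(I) = 0*(-1/5) + 1/((5 + I)*I) = 0 + 1/(I*(5 + I)) = 1/(I*(5 + I)))
A = 28/5 (A = 56/10 = 56*(1/10) = 28/5 ≈ 5.6000)
(A + (123/G(14) + 195/(-227)))**2 = (28/5 + (123/((1/(14*(5 + 14)))) + 195/(-227)))**2 = (28/5 + (123/(((1/14)/19)) + 195*(-1/227)))**2 = (28/5 + (123/(((1/14)*(1/19))) - 195/227))**2 = (28/5 + (123/(1/266) - 195/227))**2 = (28/5 + (123*266 - 195/227))**2 = (28/5 + (32718 - 195/227))**2 = (28/5 + 7426791/227)**2 = (37140311/1135)**2 = 1379402701176721/1288225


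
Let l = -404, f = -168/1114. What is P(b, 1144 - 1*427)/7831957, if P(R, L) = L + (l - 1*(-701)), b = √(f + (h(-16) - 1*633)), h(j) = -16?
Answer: 1014/7831957 ≈ 0.00012947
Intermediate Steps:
f = -84/557 (f = -168*1/1114 = -84/557 ≈ -0.15081)
b = I*√201398389/557 (b = √(-84/557 + (-16 - 1*633)) = √(-84/557 + (-16 - 633)) = √(-84/557 - 649) = √(-361577/557) = I*√201398389/557 ≈ 25.478*I)
P(R, L) = 297 + L (P(R, L) = L + (-404 - 1*(-701)) = L + (-404 + 701) = L + 297 = 297 + L)
P(b, 1144 - 1*427)/7831957 = (297 + (1144 - 1*427))/7831957 = (297 + (1144 - 427))*(1/7831957) = (297 + 717)*(1/7831957) = 1014*(1/7831957) = 1014/7831957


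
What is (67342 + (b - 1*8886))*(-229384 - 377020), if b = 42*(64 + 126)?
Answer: -40287056144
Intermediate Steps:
b = 7980 (b = 42*190 = 7980)
(67342 + (b - 1*8886))*(-229384 - 377020) = (67342 + (7980 - 1*8886))*(-229384 - 377020) = (67342 + (7980 - 8886))*(-606404) = (67342 - 906)*(-606404) = 66436*(-606404) = -40287056144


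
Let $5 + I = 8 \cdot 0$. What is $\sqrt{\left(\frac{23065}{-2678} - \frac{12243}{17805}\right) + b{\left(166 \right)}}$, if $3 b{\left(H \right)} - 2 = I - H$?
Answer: $\frac{i \sqrt{149221747176835710}}{47681790} \approx 8.1015 i$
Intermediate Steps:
$I = -5$ ($I = -5 + 8 \cdot 0 = -5 + 0 = -5$)
$b{\left(H \right)} = -1 - \frac{H}{3}$ ($b{\left(H \right)} = \frac{2}{3} + \frac{-5 - H}{3} = \frac{2}{3} - \left(\frac{5}{3} + \frac{H}{3}\right) = -1 - \frac{H}{3}$)
$\sqrt{\left(\frac{23065}{-2678} - \frac{12243}{17805}\right) + b{\left(166 \right)}} = \sqrt{\left(\frac{23065}{-2678} - \frac{12243}{17805}\right) - \frac{169}{3}} = \sqrt{\left(23065 \left(- \frac{1}{2678}\right) - \frac{4081}{5935}\right) - \frac{169}{3}} = \sqrt{\left(- \frac{23065}{2678} - \frac{4081}{5935}\right) - \frac{169}{3}} = \sqrt{- \frac{147819693}{15893930} - \frac{169}{3}} = \sqrt{- \frac{3129533249}{47681790}} = \frac{i \sqrt{149221747176835710}}{47681790}$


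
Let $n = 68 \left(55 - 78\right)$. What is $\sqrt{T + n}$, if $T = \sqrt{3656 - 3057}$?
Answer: $\sqrt{-1564 + \sqrt{599}} \approx 39.237 i$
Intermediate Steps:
$n = -1564$ ($n = 68 \left(-23\right) = -1564$)
$T = \sqrt{599} \approx 24.474$
$\sqrt{T + n} = \sqrt{\sqrt{599} - 1564} = \sqrt{-1564 + \sqrt{599}}$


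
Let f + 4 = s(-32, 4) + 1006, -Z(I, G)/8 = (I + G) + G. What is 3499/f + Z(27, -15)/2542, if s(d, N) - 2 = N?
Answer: 4459325/1281168 ≈ 3.4807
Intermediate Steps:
s(d, N) = 2 + N
Z(I, G) = -16*G - 8*I (Z(I, G) = -8*((I + G) + G) = -8*((G + I) + G) = -8*(I + 2*G) = -16*G - 8*I)
f = 1008 (f = -4 + ((2 + 4) + 1006) = -4 + (6 + 1006) = -4 + 1012 = 1008)
3499/f + Z(27, -15)/2542 = 3499/1008 + (-16*(-15) - 8*27)/2542 = 3499*(1/1008) + (240 - 216)*(1/2542) = 3499/1008 + 24*(1/2542) = 3499/1008 + 12/1271 = 4459325/1281168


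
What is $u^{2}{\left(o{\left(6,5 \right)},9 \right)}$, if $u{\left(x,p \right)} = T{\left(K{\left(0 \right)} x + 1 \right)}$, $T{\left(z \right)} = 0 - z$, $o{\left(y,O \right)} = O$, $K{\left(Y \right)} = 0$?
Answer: $1$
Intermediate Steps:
$T{\left(z \right)} = - z$
$u{\left(x,p \right)} = -1$ ($u{\left(x,p \right)} = - (0 x + 1) = - (0 + 1) = \left(-1\right) 1 = -1$)
$u^{2}{\left(o{\left(6,5 \right)},9 \right)} = \left(-1\right)^{2} = 1$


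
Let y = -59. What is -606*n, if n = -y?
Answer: -35754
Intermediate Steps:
n = 59 (n = -1*(-59) = 59)
-606*n = -606*59 = -35754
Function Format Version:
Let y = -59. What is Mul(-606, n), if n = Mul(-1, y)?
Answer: -35754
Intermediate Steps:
n = 59 (n = Mul(-1, -59) = 59)
Mul(-606, n) = Mul(-606, 59) = -35754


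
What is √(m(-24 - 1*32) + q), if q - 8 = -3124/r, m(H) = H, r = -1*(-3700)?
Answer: I*√1671697/185 ≈ 6.9889*I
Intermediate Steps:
r = 3700
q = 6619/925 (q = 8 - 3124/3700 = 8 - 3124*1/3700 = 8 - 781/925 = 6619/925 ≈ 7.1557)
√(m(-24 - 1*32) + q) = √((-24 - 1*32) + 6619/925) = √((-24 - 32) + 6619/925) = √(-56 + 6619/925) = √(-45181/925) = I*√1671697/185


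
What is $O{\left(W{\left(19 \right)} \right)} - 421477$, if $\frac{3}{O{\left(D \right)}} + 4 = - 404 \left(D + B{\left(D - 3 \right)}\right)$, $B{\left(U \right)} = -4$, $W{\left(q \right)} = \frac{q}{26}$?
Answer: $- \frac{2404947749}{5706} \approx -4.2148 \cdot 10^{5}$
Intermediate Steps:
$W{\left(q \right)} = \frac{q}{26}$ ($W{\left(q \right)} = q \frac{1}{26} = \frac{q}{26}$)
$O{\left(D \right)} = \frac{3}{1612 - 404 D}$ ($O{\left(D \right)} = \frac{3}{-4 - 404 \left(D - 4\right)} = \frac{3}{-4 - 404 \left(-4 + D\right)} = \frac{3}{-4 - \left(-1616 + 404 D\right)} = \frac{3}{1612 - 404 D}$)
$O{\left(W{\left(19 \right)} \right)} - 421477 = - \frac{3}{-1612 + 404 \cdot \frac{1}{26} \cdot 19} - 421477 = - \frac{3}{-1612 + 404 \cdot \frac{19}{26}} - 421477 = - \frac{3}{-1612 + \frac{3838}{13}} - 421477 = - \frac{3}{- \frac{17118}{13}} - 421477 = \left(-3\right) \left(- \frac{13}{17118}\right) - 421477 = \frac{13}{5706} - 421477 = - \frac{2404947749}{5706}$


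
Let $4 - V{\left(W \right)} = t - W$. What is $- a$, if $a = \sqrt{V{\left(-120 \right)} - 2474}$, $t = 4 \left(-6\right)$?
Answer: $- i \sqrt{2566} \approx - 50.656 i$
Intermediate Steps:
$t = -24$
$V{\left(W \right)} = 28 + W$ ($V{\left(W \right)} = 4 - \left(-24 - W\right) = 4 + \left(24 + W\right) = 28 + W$)
$a = i \sqrt{2566}$ ($a = \sqrt{\left(28 - 120\right) - 2474} = \sqrt{-92 - 2474} = \sqrt{-2566} = i \sqrt{2566} \approx 50.656 i$)
$- a = - i \sqrt{2566}$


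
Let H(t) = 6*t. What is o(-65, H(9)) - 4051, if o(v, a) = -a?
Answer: -4105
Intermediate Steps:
o(-65, H(9)) - 4051 = -6*9 - 4051 = -1*54 - 4051 = -54 - 4051 = -4105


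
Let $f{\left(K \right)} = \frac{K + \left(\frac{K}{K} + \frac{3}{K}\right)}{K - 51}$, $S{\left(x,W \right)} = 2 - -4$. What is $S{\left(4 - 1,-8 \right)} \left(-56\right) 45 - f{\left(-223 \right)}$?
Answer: $- \frac{923911749}{61102} \approx -15121.0$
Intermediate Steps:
$S{\left(x,W \right)} = 6$ ($S{\left(x,W \right)} = 2 + 4 = 6$)
$f{\left(K \right)} = \frac{1 + K + \frac{3}{K}}{-51 + K}$ ($f{\left(K \right)} = \frac{K + \left(1 + \frac{3}{K}\right)}{-51 + K} = \frac{1 + K + \frac{3}{K}}{-51 + K}$)
$S{\left(4 - 1,-8 \right)} \left(-56\right) 45 - f{\left(-223 \right)} = 6 \left(-56\right) 45 - \frac{3 - 223 + \left(-223\right)^{2}}{\left(-223\right) \left(-51 - 223\right)} = \left(-336\right) 45 - - \frac{3 - 223 + 49729}{223 \left(-274\right)} = -15120 - \left(- \frac{1}{223}\right) \left(- \frac{1}{274}\right) 49509 = -15120 - \frac{49509}{61102} = - \frac{923911749}{61102}$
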